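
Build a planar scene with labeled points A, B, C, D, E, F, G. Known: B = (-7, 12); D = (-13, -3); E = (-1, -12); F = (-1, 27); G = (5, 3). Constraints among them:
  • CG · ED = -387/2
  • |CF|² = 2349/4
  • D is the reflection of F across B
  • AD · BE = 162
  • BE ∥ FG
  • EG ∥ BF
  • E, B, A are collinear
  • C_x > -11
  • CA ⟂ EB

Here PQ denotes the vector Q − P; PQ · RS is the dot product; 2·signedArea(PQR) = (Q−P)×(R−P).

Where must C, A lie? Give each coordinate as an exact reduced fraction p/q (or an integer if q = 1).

A = (-92/17, 96/17)
C = (-10, 9/2)

1. A_x = -92/17  [E, B, A are collinear ∩ AD · BE = 162]
2. A_y = 96/17  [E, B, A are collinear ∩ AD · BE = 162]
   → A = (-92/17, 96/17)
3. C_x = -10  [CG · ED = -387/2 ∩ CA ⟂ EB]
4. C_y = 9/2  [CG · ED = -387/2 ∩ CA ⟂ EB]
   → C = (-10, 9/2)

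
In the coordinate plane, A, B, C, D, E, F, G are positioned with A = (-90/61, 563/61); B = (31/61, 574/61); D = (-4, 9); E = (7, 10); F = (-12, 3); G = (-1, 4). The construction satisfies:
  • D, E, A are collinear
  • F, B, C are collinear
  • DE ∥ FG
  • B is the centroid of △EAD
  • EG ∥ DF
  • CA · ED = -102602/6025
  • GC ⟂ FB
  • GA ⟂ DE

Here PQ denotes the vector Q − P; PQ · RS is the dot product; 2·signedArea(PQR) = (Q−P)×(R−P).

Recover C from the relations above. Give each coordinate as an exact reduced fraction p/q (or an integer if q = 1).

1. C_x = -17364/6025  [F, B, C are collinear ∩ GC ⟂ FB]
2. C_y = 46227/6025  [F, B, C are collinear ∩ GC ⟂ FB]
   → C = (-17364/6025, 46227/6025)

C = (-17364/6025, 46227/6025)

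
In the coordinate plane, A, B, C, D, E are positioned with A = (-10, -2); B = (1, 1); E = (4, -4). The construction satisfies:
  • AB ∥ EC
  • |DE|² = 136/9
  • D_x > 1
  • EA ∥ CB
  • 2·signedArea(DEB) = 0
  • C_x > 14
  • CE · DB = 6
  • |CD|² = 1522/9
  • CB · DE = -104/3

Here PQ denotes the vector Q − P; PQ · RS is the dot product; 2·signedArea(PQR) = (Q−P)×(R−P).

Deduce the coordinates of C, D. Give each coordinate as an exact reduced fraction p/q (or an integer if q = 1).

C = (15, -1)
D = (2, -2/3)

1. C_x = 15  [EA ∥ CB ∩ AB ∥ EC]
2. C_y = -1  [EA ∥ CB ∩ AB ∥ EC]
   → C = (15, -1)
3. D_x = 2  [2·signedArea(DEB) = 0 ∩ CE · DB = 6]
4. D_y = -2/3  [2·signedArea(DEB) = 0 ∩ CE · DB = 6]
   → D = (2, -2/3)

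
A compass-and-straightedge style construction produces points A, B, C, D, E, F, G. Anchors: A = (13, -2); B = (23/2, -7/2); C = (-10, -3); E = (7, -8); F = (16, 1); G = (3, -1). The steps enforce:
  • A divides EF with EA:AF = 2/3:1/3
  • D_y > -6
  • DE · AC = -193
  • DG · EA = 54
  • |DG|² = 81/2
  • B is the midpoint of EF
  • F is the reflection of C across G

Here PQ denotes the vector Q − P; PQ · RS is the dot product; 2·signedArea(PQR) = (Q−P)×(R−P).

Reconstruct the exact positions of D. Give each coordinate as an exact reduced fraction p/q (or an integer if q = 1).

1. D_x = -3/2  [DE · AC = -193 ∩ DG · EA = 54]
2. D_y = -11/2  [DE · AC = -193 ∩ DG · EA = 54]
   → D = (-3/2, -11/2)

D = (-3/2, -11/2)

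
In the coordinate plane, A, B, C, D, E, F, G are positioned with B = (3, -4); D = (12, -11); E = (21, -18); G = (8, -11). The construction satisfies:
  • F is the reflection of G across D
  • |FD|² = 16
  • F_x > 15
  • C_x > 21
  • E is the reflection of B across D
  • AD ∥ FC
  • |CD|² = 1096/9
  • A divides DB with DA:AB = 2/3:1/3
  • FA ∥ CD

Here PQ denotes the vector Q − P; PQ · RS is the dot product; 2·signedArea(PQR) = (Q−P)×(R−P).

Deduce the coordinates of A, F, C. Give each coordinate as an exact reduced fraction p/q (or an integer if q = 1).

1. A_x = 6  [A divides DB with DA:AB = 2/3:1/3]
2. A_y = -19/3  [A divides DB with DA:AB = 2/3:1/3]
   → A = (6, -19/3)
3. F_x = 16  [F is the reflection of G across D]
4. F_y = -11  [F is the reflection of G across D]
   → F = (16, -11)
5. C_x = 22  [FA ∥ CD ∩ AD ∥ FC]
6. C_y = -47/3  [FA ∥ CD ∩ AD ∥ FC]
   → C = (22, -47/3)

A = (6, -19/3)
C = (22, -47/3)
F = (16, -11)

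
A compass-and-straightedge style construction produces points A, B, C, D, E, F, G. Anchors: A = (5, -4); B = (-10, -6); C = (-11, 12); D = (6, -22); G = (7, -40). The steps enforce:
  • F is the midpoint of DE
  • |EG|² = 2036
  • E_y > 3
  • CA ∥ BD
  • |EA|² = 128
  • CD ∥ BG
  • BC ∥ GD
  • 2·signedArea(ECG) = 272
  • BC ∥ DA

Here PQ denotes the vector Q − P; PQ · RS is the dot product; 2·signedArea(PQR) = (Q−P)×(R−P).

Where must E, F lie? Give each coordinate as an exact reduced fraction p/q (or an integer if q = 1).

E = (-3, 4)
F = (3/2, -9)

1. E_x = -3  [line 52·x + 18·y + 84 = 0 ∩ |EA|² = 128]
2. E_y = 4  [line 52·x + 18·y + 84 = 0 ∩ |EA|² = 128]
   → E = (-3, 4)
3. F_x = 3/2  [F is the midpoint of DE]
4. F_y = -9  [F is the midpoint of DE]
   → F = (3/2, -9)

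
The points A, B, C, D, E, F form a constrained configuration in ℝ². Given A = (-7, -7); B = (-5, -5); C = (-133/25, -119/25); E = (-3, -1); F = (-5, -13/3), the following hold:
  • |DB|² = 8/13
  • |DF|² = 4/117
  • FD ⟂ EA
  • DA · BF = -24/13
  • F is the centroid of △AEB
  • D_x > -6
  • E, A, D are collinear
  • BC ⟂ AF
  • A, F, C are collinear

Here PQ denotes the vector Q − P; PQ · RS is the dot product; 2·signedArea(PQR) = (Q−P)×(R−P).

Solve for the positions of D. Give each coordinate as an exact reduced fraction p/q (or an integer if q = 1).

1. D_x = -67/13  [E, A, D are collinear ∩ FD ⟂ EA]
2. D_y = -55/13  [E, A, D are collinear ∩ FD ⟂ EA]
   → D = (-67/13, -55/13)

D = (-67/13, -55/13)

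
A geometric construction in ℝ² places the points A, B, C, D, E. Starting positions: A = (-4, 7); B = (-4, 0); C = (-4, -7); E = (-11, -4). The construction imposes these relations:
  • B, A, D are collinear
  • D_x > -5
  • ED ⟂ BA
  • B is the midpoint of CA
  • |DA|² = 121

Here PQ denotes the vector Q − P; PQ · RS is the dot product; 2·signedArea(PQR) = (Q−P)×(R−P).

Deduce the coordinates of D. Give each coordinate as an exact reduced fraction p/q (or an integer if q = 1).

1. D_x = -4  [B, A, D are collinear ∩ ED ⟂ BA]
2. D_y = -4  [B, A, D are collinear ∩ ED ⟂ BA]
   → D = (-4, -4)

D = (-4, -4)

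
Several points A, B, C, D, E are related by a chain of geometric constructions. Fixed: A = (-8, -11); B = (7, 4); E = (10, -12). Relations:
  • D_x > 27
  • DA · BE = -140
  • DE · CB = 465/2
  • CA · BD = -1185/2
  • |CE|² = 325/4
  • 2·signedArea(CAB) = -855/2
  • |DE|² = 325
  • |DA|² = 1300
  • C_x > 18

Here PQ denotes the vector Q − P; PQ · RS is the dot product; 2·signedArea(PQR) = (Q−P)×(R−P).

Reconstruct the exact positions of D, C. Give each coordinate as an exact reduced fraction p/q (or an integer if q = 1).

1. D_x = 28  [line -3·x + 16·y + 292 = 0 ∩ |DE|² = 325]
2. D_y = -13  [line -3·x + 16·y + 292 = 0 ∩ |DE|² = 325]
   → D = (28, -13)
3. C_x = 19  [2·signedArea(CAB) = -855/2 ∩ CA · BD = -1185/2]
4. C_y = -25/2  [2·signedArea(CAB) = -855/2 ∩ CA · BD = -1185/2]
   → C = (19, -25/2)

C = (19, -25/2)
D = (28, -13)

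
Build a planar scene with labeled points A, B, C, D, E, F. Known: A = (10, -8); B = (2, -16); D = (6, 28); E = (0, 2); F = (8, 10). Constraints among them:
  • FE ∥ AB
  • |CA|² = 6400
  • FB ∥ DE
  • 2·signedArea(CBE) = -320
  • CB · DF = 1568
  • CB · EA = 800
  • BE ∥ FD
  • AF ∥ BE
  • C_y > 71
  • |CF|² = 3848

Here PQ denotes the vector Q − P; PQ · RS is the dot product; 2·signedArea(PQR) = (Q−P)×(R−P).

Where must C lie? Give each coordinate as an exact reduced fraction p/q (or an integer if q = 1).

1. C_x = 10  [CB · EA = 800 ∩ CB · DF = 1568]
2. C_y = 72  [CB · EA = 800 ∩ CB · DF = 1568]
   → C = (10, 72)

C = (10, 72)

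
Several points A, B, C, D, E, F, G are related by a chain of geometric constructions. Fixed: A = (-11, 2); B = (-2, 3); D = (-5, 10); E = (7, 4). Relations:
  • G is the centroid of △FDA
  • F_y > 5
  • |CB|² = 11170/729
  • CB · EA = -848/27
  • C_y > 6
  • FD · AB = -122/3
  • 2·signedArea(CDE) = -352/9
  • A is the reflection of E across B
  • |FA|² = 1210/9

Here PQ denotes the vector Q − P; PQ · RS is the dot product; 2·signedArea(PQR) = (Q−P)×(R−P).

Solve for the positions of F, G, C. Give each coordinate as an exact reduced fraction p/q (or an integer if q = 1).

1. F_x = 0  [line -9·x + -1·y + 17/3 = 0 ∩ |FA|² = 1210/9]
2. F_y = 17/3  [line -9·x + -1·y + 17/3 = 0 ∩ |FA|² = 1210/9]
   → F = (0, 17/3)
3. G_x = -16/3  [G is the centroid of △FDA]
4. G_y = 53/9  [G is the centroid of △FDA]
   → G = (-16/3, 53/9)
5. C_x = -37/9  [2·signedArea(CDE) = -352/9 ∩ CB · EA = -848/27]
6. C_y = 170/27  [2·signedArea(CDE) = -352/9 ∩ CB · EA = -848/27]
   → C = (-37/9, 170/27)

C = (-37/9, 170/27)
F = (0, 17/3)
G = (-16/3, 53/9)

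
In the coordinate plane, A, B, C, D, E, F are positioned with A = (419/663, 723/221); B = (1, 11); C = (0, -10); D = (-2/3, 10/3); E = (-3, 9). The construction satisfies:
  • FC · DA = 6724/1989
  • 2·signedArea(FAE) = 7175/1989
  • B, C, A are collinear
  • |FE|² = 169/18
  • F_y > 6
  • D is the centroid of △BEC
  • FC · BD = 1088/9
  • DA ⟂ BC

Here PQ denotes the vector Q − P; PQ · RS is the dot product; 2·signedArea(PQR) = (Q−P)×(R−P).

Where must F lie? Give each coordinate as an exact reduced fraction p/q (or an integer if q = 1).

F = (-11/6, 37/6)

1. F_x = -11/6  [FC · DA = 6724/1989 ∩ 2·signedArea(FAE) = 7175/1989]
2. F_y = 37/6  [FC · DA = 6724/1989 ∩ 2·signedArea(FAE) = 7175/1989]
   → F = (-11/6, 37/6)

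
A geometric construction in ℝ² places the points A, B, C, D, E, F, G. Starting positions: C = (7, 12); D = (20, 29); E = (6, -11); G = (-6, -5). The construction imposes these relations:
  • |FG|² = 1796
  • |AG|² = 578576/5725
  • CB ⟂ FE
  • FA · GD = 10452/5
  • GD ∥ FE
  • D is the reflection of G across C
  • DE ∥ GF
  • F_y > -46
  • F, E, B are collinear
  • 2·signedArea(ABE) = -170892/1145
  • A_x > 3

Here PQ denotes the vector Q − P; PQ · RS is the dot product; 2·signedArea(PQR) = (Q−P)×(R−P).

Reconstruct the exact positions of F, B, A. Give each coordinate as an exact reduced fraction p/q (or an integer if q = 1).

1. F_x = -20  [GD ∥ FE ∩ DE ∥ GF]
2. F_y = -45  [GD ∥ FE ∩ DE ∥ GF]
   → F = (-20, -45)
3. B_x = 4000/229  [F, E, B are collinear ∩ CB ⟂ FE]
4. B_y = 915/229  [F, E, B are collinear ∩ CB ⟂ FE]
   → B = (4000/229, 915/229)
5. A_x = 3878/1145  [2·signedArea(ABE) = -170892/1145 ∩ FA · GD = 10452/5]
6. A_y = -321/229  [2·signedArea(ABE) = -170892/1145 ∩ FA · GD = 10452/5]
   → A = (3878/1145, -321/229)

A = (3878/1145, -321/229)
B = (4000/229, 915/229)
F = (-20, -45)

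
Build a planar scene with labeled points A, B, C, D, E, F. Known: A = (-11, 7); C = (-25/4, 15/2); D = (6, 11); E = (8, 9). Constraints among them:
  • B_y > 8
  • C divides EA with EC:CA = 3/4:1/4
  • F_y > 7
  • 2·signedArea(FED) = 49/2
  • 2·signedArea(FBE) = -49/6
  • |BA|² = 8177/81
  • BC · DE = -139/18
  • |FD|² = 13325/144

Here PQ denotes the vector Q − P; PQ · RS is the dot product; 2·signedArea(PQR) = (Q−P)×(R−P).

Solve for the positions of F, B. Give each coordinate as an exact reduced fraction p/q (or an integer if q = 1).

B = (-10/9, 79/9)
F = (-37/12, 47/6)

1. F_x = -37/12  [line -2·x + -2·y + 19/2 = 0 ∩ |FD|² = 13325/144]
2. F_y = 47/6  [line -2·x + -2·y + 19/2 = 0 ∩ |FD|² = 13325/144]
   → F = (-37/12, 47/6)
3. B_x = -10/9  [2·signedArea(FBE) = -49/6 ∩ BC · DE = -139/18]
4. B_y = 79/9  [2·signedArea(FBE) = -49/6 ∩ BC · DE = -139/18]
   → B = (-10/9, 79/9)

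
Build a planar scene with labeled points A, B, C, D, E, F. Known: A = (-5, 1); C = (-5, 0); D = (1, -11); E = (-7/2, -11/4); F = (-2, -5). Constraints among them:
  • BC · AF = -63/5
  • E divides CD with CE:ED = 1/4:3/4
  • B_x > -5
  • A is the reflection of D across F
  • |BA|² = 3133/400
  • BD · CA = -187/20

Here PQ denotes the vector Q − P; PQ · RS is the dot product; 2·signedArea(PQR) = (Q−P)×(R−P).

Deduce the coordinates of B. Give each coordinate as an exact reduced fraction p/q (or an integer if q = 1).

1. B_x = -41/10  [BC · AF = -63/5 ∩ BD · CA = -187/20]
2. B_y = -33/20  [BC · AF = -63/5 ∩ BD · CA = -187/20]
   → B = (-41/10, -33/20)

B = (-41/10, -33/20)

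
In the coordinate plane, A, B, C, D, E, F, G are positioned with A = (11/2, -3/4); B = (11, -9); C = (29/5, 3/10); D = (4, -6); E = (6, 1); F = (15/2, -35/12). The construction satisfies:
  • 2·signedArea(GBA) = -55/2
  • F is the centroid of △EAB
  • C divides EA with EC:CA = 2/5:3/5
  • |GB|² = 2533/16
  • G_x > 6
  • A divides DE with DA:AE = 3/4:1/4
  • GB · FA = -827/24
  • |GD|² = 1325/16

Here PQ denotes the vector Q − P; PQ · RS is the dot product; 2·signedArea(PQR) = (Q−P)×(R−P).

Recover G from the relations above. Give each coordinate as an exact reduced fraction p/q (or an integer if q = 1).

G = (13/2, 11/4)

1. G_x = 13/2  [2·signedArea(GBA) = -55/2 ∩ GB · FA = -827/24]
2. G_y = 11/4  [2·signedArea(GBA) = -55/2 ∩ GB · FA = -827/24]
   → G = (13/2, 11/4)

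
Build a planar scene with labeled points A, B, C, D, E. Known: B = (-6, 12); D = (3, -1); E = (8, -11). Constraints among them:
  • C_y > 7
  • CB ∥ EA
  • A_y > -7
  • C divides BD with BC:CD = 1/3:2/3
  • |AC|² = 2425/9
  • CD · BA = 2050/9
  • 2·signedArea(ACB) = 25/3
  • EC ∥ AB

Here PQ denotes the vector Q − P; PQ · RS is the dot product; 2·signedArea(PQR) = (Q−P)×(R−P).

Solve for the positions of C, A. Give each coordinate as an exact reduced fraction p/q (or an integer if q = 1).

1. C_x = -3  [C divides BD with BC:CD = 1/3:2/3]
2. C_y = 23/3  [C divides BD with BC:CD = 1/3:2/3]
   → C = (-3, 23/3)
3. A_x = 5  [EC ∥ AB ∩ CB ∥ EA]
4. A_y = -20/3  [EC ∥ AB ∩ CB ∥ EA]
   → A = (5, -20/3)

A = (5, -20/3)
C = (-3, 23/3)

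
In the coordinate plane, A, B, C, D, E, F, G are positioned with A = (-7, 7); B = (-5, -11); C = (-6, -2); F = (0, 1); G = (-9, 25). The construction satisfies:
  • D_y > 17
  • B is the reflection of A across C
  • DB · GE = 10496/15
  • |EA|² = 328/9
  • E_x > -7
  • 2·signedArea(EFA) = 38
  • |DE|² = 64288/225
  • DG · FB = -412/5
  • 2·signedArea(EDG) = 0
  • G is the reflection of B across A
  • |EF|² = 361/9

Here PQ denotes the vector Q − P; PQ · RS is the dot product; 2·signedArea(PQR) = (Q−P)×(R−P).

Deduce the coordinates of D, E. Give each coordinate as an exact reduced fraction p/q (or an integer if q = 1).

D = (-41/5, 89/5)
E = (-19/3, 1)

1. E_x = -19/3  [line -6·x + -7·y + -31 = 0 ∩ |EA|² = 328/9]
2. E_y = 1  [line -6·x + -7·y + -31 = 0 ∩ |EA|² = 328/9]
   → E = (-19/3, 1)
3. D_x = -41/5  [DB · GE = 10496/15 ∩ 2·signedArea(EDG) = 0]
4. D_y = 89/5  [DB · GE = 10496/15 ∩ 2·signedArea(EDG) = 0]
   → D = (-41/5, 89/5)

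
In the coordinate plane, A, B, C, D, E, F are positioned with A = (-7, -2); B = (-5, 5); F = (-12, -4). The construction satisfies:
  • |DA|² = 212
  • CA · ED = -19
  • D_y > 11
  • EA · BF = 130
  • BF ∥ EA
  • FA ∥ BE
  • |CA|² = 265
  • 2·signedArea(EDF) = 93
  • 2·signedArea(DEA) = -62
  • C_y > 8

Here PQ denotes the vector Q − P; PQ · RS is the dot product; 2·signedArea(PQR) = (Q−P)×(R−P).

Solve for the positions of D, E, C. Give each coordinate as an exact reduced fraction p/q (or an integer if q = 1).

1. E_x = 0  [BF ∥ EA ∩ FA ∥ BE]
2. E_y = 7  [BF ∥ EA ∩ FA ∥ BE]
   → E = (0, 7)
3. D_x = -3  [2·signedArea(DEA) = -62 ∩ 2·signedArea(EDF) = 93]
4. D_y = 12  [2·signedArea(DEA) = -62 ∩ 2·signedArea(EDF) = 93]
   → D = (-3, 12)
5. C_x = 5  [line 3·x + -5·y + 30 = 0 ∩ |CA|² = 265]
6. C_y = 9  [line 3·x + -5·y + 30 = 0 ∩ |CA|² = 265]
   → C = (5, 9)

C = (5, 9)
D = (-3, 12)
E = (0, 7)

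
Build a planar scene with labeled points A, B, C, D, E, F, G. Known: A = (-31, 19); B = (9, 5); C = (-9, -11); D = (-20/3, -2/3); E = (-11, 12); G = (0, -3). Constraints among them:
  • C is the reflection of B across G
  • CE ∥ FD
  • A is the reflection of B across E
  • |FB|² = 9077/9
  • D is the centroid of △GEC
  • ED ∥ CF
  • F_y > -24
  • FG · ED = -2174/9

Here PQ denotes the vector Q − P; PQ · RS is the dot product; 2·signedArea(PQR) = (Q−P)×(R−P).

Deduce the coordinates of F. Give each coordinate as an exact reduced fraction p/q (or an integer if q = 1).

F = (-14/3, -71/3)

1. F_x = -14/3  [CE ∥ FD ∩ ED ∥ CF]
2. F_y = -71/3  [CE ∥ FD ∩ ED ∥ CF]
   → F = (-14/3, -71/3)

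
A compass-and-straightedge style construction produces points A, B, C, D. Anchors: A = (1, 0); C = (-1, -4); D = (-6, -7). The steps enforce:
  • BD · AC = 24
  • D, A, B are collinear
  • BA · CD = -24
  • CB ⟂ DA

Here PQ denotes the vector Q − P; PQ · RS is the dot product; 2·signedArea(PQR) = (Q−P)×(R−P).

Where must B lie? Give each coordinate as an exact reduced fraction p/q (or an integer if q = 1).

B = (-2, -3)

1. B_x = -2  [D, A, B are collinear ∩ CB ⟂ DA]
2. B_y = -3  [D, A, B are collinear ∩ CB ⟂ DA]
   → B = (-2, -3)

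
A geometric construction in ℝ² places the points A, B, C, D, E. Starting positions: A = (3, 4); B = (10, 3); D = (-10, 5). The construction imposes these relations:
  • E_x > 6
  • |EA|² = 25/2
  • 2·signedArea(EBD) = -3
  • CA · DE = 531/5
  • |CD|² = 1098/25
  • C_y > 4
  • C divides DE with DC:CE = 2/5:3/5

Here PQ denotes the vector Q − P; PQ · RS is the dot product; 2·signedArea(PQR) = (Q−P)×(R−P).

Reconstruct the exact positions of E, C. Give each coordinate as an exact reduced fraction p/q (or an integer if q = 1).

1. E_x = 13/2  [line -2·x + -20·y + 83 = 0 ∩ |EA|² = 25/2]
2. E_y = 7/2  [line -2·x + -20·y + 83 = 0 ∩ |EA|² = 25/2]
   → E = (13/2, 7/2)
3. C_x = -17/5  [C divides DE with DC:CE = 2/5:3/5]
4. C_y = 22/5  [C divides DE with DC:CE = 2/5:3/5]
   → C = (-17/5, 22/5)

C = (-17/5, 22/5)
E = (13/2, 7/2)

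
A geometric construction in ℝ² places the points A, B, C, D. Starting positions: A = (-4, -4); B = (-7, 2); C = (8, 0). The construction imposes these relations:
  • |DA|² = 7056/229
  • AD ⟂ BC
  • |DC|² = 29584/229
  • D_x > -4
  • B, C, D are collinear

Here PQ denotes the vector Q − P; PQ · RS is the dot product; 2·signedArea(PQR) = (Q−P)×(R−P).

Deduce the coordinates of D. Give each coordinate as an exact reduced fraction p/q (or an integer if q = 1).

1. D_x = -748/229  [B, C, D are collinear ∩ AD ⟂ BC]
2. D_y = 344/229  [B, C, D are collinear ∩ AD ⟂ BC]
   → D = (-748/229, 344/229)

D = (-748/229, 344/229)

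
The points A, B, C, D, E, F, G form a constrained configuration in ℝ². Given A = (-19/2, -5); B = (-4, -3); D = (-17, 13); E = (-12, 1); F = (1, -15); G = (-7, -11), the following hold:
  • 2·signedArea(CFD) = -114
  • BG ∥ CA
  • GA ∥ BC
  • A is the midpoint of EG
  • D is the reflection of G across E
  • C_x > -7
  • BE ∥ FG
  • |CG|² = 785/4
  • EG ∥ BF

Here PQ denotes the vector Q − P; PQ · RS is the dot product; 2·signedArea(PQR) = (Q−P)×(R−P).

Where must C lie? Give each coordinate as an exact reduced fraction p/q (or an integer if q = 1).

C = (-13/2, 3)

1. C_x = -13/2  [BG ∥ CA ∩ GA ∥ BC]
2. C_y = 3  [BG ∥ CA ∩ GA ∥ BC]
   → C = (-13/2, 3)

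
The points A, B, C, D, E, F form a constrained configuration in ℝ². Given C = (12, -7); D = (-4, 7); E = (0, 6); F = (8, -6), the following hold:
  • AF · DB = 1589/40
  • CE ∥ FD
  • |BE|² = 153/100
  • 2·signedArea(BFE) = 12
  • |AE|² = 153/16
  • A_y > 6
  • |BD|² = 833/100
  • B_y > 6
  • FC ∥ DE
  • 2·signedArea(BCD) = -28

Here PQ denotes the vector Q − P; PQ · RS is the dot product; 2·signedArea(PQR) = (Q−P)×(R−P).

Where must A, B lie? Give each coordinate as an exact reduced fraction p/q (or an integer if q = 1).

1. B_x = -6/5  [2·signedArea(BFE) = 12 ∩ 2·signedArea(BCD) = -28]
2. B_y = 63/10  [2·signedArea(BFE) = 12 ∩ 2·signedArea(BCD) = -28]
   → B = (-6/5, 63/10)
3. A_x = -3  [line -14/5·x + 7/10·y + -105/8 = 0 ∩ |AE|² = 153/16]
4. A_y = 27/4  [line -14/5·x + 7/10·y + -105/8 = 0 ∩ |AE|² = 153/16]
   → A = (-3, 27/4)

A = (-3, 27/4)
B = (-6/5, 63/10)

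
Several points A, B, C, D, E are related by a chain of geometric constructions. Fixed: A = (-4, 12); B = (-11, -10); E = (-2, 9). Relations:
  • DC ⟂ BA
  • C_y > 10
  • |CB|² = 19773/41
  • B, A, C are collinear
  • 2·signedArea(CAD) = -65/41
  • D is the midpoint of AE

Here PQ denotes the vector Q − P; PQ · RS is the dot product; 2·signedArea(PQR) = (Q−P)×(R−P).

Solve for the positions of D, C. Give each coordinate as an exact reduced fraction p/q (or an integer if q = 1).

1. D_x = -3  [D is the midpoint of AE]
2. D_y = 21/2  [D is the midpoint of AE]
   → D = (-3, 21/2)
3. C_x = -178/41  [B, A, C are collinear ∩ DC ⟂ BA]
4. C_y = 448/41  [B, A, C are collinear ∩ DC ⟂ BA]
   → C = (-178/41, 448/41)

C = (-178/41, 448/41)
D = (-3, 21/2)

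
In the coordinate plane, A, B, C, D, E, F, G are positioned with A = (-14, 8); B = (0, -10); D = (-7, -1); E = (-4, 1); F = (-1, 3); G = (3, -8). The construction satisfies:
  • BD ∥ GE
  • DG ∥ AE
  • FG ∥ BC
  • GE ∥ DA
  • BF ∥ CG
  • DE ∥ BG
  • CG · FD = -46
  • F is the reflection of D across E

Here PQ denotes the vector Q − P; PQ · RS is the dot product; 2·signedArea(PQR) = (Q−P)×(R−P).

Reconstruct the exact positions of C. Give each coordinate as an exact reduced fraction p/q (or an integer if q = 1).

C = (4, -21)

1. C_x = 4  [BF ∥ CG ∩ FG ∥ BC]
2. C_y = -21  [BF ∥ CG ∩ FG ∥ BC]
   → C = (4, -21)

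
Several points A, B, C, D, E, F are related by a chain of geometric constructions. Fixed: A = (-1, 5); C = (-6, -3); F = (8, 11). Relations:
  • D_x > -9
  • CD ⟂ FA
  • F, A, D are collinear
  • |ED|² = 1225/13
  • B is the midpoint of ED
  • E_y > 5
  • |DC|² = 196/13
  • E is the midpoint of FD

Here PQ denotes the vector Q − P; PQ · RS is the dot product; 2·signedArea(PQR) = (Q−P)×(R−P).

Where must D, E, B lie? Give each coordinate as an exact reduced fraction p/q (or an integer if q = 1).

1. D_x = -106/13  [F, A, D are collinear ∩ CD ⟂ FA]
2. D_y = 3/13  [F, A, D are collinear ∩ CD ⟂ FA]
   → D = (-106/13, 3/13)
3. E_x = -1/13  [E is the midpoint of FD]
4. E_y = 73/13  [E is the midpoint of FD]
   → E = (-1/13, 73/13)
5. B_x = -107/26  [B is the midpoint of ED]
6. B_y = 38/13  [B is the midpoint of ED]
   → B = (-107/26, 38/13)

B = (-107/26, 38/13)
D = (-106/13, 3/13)
E = (-1/13, 73/13)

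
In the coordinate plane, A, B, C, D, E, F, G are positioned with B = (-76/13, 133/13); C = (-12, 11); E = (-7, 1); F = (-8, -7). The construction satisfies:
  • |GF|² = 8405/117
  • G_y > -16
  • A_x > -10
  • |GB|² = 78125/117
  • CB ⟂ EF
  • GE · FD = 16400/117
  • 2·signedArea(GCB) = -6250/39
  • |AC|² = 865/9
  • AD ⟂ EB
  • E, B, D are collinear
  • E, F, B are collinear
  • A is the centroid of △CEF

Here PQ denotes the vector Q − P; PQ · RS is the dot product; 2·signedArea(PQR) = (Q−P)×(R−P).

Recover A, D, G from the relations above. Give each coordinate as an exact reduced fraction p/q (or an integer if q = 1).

1. A_x = -9  [A is the centroid of △CEF]
2. A_y = 5/3  [A is the centroid of △CEF]
   → A = (-9, 5/3)
3. D_x = -271/39  [E, B, D are collinear ∩ AD ⟂ EB]
4. D_y = 55/39  [E, B, D are collinear ∩ AD ⟂ EB]
   → D = (-271/39, 55/39)
5. G_x = -353/39  [line -41/39·x + -328/39·y + -16277/117 = 0 ∩ |GF|² = 8405/117]
6. G_y = -601/39  [line -41/39·x + -328/39·y + -16277/117 = 0 ∩ |GF|² = 8405/117]
   → G = (-353/39, -601/39)

A = (-9, 5/3)
D = (-271/39, 55/39)
G = (-353/39, -601/39)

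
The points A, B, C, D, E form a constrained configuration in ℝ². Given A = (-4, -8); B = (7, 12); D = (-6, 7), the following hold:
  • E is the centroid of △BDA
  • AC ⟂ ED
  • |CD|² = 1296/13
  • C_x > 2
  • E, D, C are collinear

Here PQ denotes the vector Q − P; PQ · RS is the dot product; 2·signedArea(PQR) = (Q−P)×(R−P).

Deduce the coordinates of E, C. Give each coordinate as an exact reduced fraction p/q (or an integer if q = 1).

C = (30/13, 19/13)
E = (-1, 11/3)

1. E_x = -1  [E is the centroid of △BDA]
2. E_y = 11/3  [E is the centroid of △BDA]
   → E = (-1, 11/3)
3. C_x = 30/13  [E, D, C are collinear ∩ AC ⟂ ED]
4. C_y = 19/13  [E, D, C are collinear ∩ AC ⟂ ED]
   → C = (30/13, 19/13)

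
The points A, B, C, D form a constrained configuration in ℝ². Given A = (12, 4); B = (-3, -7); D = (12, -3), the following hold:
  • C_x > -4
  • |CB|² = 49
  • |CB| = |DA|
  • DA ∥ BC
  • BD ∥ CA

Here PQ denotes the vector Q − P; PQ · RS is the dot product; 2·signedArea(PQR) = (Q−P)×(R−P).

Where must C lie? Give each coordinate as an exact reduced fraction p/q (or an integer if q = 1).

C = (-3, 0)

1. C_x = -3  [BD ∥ CA ∩ DA ∥ BC]
2. C_y = 0  [BD ∥ CA ∩ DA ∥ BC]
   → C = (-3, 0)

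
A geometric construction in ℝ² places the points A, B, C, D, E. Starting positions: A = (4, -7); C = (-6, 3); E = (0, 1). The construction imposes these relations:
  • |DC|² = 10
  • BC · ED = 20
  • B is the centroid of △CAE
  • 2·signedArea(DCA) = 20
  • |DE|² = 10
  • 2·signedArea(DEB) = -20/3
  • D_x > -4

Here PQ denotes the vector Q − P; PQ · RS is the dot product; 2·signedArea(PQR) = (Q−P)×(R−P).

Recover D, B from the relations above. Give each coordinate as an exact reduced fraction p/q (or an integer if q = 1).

B = (-2/3, -1)
D = (-3, 2)

1. D_x = -3  [line 10·x + 10·y + 10 = 0 ∩ |DC|² = 10]
2. D_y = 2  [line 10·x + 10·y + 10 = 0 ∩ |DC|² = 10]
   → D = (-3, 2)
3. B_x = -2/3  [2·signedArea(DEB) = -20/3 ∩ B is the centroid of △CAE]
4. B_y = -1  [2·signedArea(DEB) = -20/3 ∩ B is the centroid of △CAE]
   → B = (-2/3, -1)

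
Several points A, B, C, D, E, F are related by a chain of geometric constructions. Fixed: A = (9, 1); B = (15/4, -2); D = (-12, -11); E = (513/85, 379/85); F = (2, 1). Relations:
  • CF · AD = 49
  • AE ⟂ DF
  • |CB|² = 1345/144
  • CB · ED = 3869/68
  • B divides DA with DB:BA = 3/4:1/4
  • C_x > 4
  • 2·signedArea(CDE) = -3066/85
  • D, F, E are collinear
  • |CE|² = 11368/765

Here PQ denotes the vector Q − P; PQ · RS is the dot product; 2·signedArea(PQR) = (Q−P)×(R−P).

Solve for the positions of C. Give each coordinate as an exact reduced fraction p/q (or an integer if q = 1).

1. C_x = 13/3  [CF · AD = 49 ∩ 2·signedArea(CDE) = -3066/85]
2. C_y = 1  [CF · AD = 49 ∩ 2·signedArea(CDE) = -3066/85]
   → C = (13/3, 1)

C = (13/3, 1)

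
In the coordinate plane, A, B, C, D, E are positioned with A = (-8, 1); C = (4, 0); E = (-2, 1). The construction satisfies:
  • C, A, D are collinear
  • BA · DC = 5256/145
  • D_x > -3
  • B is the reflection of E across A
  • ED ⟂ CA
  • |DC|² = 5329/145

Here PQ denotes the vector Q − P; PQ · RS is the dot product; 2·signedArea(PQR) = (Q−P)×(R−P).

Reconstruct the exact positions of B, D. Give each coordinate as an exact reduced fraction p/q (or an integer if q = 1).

B = (-14, 1)
D = (-296/145, 73/145)

1. B_x = -14  [B is the reflection of E across A]
2. B_y = 1  [B is the reflection of E across A]
   → B = (-14, 1)
3. D_x = -296/145  [C, A, D are collinear ∩ ED ⟂ CA]
4. D_y = 73/145  [C, A, D are collinear ∩ ED ⟂ CA]
   → D = (-296/145, 73/145)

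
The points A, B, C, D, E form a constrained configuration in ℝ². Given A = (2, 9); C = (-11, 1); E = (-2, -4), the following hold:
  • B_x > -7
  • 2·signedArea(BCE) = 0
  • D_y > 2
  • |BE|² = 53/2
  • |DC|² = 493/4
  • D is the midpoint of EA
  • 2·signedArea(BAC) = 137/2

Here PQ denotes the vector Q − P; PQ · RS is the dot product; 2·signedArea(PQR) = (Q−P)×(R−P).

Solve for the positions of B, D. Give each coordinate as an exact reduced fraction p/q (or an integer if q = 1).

1. B_x = -13/2  [2·signedArea(BCE) = 0 ∩ 2·signedArea(BAC) = 137/2]
2. B_y = -3/2  [2·signedArea(BCE) = 0 ∩ 2·signedArea(BAC) = 137/2]
   → B = (-13/2, -3/2)
3. D_x = 0  [D is the midpoint of EA]
4. D_y = 5/2  [D is the midpoint of EA]
   → D = (0, 5/2)

B = (-13/2, -3/2)
D = (0, 5/2)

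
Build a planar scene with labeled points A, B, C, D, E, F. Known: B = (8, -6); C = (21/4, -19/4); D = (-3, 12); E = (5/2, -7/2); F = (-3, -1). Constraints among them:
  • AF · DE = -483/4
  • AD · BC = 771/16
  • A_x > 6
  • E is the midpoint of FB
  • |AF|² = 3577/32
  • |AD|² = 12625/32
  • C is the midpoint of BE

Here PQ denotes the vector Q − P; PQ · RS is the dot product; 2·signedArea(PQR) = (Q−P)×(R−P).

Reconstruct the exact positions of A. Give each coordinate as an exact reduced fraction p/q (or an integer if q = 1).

1. A_x = 53/8  [AD · BC = 771/16 ∩ AF · DE = -483/4]
2. A_y = -43/8  [AD · BC = 771/16 ∩ AF · DE = -483/4]
   → A = (53/8, -43/8)

A = (53/8, -43/8)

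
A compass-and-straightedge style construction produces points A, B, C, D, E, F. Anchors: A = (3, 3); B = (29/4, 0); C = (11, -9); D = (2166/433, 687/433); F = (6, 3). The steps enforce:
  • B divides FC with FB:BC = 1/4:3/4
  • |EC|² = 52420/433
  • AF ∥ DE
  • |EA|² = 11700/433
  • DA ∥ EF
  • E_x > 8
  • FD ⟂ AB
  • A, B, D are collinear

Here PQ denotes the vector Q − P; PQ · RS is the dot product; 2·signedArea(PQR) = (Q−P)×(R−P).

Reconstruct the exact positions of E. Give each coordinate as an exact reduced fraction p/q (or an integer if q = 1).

E = (3465/433, 687/433)

1. E_x = 3465/433  [DA ∥ EF ∩ AF ∥ DE]
2. E_y = 687/433  [DA ∥ EF ∩ AF ∥ DE]
   → E = (3465/433, 687/433)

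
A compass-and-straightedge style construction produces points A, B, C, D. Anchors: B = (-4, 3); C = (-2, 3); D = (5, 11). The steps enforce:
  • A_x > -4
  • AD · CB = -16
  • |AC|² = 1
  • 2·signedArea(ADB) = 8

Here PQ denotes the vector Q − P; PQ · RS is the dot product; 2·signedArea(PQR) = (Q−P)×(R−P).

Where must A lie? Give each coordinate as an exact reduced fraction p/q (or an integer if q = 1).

A = (-3, 3)

1. A_x = -3  [2·signedArea(ADB) = 8 ∩ AD · CB = -16]
2. A_y = 3  [2·signedArea(ADB) = 8 ∩ AD · CB = -16]
   → A = (-3, 3)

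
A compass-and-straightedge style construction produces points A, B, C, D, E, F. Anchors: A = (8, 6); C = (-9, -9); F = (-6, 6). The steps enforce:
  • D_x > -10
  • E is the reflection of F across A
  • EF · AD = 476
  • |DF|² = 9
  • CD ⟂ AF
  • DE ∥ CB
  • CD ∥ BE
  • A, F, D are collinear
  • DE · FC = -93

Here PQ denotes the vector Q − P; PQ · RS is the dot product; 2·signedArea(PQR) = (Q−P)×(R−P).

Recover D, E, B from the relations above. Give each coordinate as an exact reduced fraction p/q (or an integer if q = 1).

1. D_x = -9  [A, F, D are collinear ∩ CD ⟂ AF]
2. D_y = 6  [A, F, D are collinear ∩ CD ⟂ AF]
   → D = (-9, 6)
3. E_x = 22  [E is the reflection of F across A]
4. E_y = 6  [E is the reflection of F across A]
   → E = (22, 6)
5. B_x = 22  [CD ∥ BE ∩ DE ∥ CB]
6. B_y = -9  [CD ∥ BE ∩ DE ∥ CB]
   → B = (22, -9)

B = (22, -9)
D = (-9, 6)
E = (22, 6)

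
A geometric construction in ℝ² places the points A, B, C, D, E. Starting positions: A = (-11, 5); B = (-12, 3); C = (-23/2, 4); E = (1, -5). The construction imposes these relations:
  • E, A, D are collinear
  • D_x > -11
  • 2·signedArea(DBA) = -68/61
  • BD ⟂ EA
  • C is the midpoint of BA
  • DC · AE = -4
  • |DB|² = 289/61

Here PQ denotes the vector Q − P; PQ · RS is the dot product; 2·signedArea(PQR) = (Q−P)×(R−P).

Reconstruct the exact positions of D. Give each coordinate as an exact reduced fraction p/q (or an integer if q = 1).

D = (-647/61, 285/61)

1. D_x = -647/61  [E, A, D are collinear ∩ BD ⟂ EA]
2. D_y = 285/61  [E, A, D are collinear ∩ BD ⟂ EA]
   → D = (-647/61, 285/61)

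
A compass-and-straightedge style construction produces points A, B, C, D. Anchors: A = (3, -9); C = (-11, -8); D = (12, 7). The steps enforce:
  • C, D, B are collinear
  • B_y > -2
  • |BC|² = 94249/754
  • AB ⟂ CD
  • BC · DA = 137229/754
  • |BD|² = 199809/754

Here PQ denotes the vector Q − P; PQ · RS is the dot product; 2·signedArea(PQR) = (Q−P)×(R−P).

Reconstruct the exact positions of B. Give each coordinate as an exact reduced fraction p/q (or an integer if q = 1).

1. B_x = -1233/754  [C, D, B are collinear ∩ AB ⟂ CD]
2. B_y = -1427/754  [C, D, B are collinear ∩ AB ⟂ CD]
   → B = (-1233/754, -1427/754)

B = (-1233/754, -1427/754)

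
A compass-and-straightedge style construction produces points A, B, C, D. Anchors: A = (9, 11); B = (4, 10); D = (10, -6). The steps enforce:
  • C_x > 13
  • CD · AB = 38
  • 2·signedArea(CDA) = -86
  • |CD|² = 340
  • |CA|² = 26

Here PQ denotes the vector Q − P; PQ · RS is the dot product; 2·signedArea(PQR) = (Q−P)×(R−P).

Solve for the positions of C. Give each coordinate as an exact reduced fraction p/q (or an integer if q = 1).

1. C_x = 14  [2·signedArea(CDA) = -86 ∩ CD · AB = 38]
2. C_y = 12  [2·signedArea(CDA) = -86 ∩ CD · AB = 38]
   → C = (14, 12)

C = (14, 12)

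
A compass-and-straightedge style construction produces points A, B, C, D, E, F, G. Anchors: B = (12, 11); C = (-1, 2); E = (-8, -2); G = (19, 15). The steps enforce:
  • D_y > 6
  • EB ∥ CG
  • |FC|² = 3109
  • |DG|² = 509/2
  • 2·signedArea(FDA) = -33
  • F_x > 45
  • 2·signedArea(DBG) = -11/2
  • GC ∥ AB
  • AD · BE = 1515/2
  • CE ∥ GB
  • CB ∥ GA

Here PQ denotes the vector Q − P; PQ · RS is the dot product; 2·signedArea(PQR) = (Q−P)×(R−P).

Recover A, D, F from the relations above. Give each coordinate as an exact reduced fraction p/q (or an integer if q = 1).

1. A_x = 32  [GC ∥ AB ∩ CB ∥ GA]
2. A_y = 24  [GC ∥ AB ∩ CB ∥ GA]
   → A = (32, 24)
3. D_x = 11/2  [2·signedArea(DBG) = -11/2 ∩ AD · BE = 1515/2]
4. D_y = 13/2  [2·signedArea(DBG) = -11/2 ∩ AD · BE = 1515/2]
   → D = (11/2, 13/2)
5. F_x = 46  [line -35/2·x + 53/2·y + -43 = 0 ∩ |FC|² = 3109]
6. F_y = 32  [line -35/2·x + 53/2·y + -43 = 0 ∩ |FC|² = 3109]
   → F = (46, 32)

A = (32, 24)
D = (11/2, 13/2)
F = (46, 32)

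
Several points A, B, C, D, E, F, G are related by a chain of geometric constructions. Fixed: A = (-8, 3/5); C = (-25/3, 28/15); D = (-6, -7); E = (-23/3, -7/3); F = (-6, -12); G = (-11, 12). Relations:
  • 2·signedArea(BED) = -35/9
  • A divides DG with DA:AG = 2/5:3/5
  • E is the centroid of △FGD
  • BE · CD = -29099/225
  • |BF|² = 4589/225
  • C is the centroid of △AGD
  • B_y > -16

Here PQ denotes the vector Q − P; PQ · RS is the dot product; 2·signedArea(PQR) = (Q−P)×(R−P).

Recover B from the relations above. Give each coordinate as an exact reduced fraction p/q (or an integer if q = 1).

B = (-11/3, -238/15)

1. B_x = -11/3  [2·signedArea(BED) = -35/9 ∩ BE · CD = -29099/225]
2. B_y = -238/15  [2·signedArea(BED) = -35/9 ∩ BE · CD = -29099/225]
   → B = (-11/3, -238/15)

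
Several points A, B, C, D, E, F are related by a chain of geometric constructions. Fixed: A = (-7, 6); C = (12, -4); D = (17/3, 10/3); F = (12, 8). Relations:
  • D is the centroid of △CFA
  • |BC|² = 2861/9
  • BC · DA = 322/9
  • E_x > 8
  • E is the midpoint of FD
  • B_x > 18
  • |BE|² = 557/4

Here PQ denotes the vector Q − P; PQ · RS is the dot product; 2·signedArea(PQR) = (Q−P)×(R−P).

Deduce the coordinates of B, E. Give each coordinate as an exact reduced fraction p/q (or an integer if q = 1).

B = (55/3, 38/3)
E = (53/6, 17/3)

1. B_x = 55/3  [line 38/3·x + -8/3·y + -1786/9 = 0 ∩ |BC|² = 2861/9]
2. B_y = 38/3  [line 38/3·x + -8/3·y + -1786/9 = 0 ∩ |BC|² = 2861/9]
   → B = (55/3, 38/3)
3. E_x = 53/6  [E is the midpoint of FD]
4. E_y = 17/3  [E is the midpoint of FD]
   → E = (53/6, 17/3)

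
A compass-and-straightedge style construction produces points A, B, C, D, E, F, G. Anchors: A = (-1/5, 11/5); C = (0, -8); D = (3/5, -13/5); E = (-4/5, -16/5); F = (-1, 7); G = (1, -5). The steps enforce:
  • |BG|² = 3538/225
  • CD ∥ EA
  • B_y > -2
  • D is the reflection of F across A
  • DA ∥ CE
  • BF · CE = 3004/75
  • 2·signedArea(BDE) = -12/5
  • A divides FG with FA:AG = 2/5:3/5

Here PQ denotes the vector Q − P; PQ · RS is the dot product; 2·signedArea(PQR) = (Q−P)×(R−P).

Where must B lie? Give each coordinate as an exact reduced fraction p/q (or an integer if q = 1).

1. B_x = -2/15  [2·signedArea(BDE) = -12/5 ∩ BF · CE = 3004/75]
2. B_y = -6/5  [2·signedArea(BDE) = -12/5 ∩ BF · CE = 3004/75]
   → B = (-2/15, -6/5)

B = (-2/15, -6/5)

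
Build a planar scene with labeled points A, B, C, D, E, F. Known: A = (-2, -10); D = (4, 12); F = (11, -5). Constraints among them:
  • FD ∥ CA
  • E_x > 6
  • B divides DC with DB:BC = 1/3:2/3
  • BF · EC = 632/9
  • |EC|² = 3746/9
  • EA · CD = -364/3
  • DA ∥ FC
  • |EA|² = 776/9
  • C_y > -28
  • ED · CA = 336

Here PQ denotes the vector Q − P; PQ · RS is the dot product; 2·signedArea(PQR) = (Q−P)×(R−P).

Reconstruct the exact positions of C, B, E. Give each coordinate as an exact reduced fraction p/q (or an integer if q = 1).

B = (13/3, -1)
C = (5, -27)
E = (20/3, -20/3)

1. C_x = 5  [FD ∥ CA ∩ DA ∥ FC]
2. C_y = -27  [FD ∥ CA ∩ DA ∥ FC]
   → C = (5, -27)
3. B_x = 13/3  [B divides DC with DB:BC = 1/3:2/3]
4. B_y = -1  [B divides DC with DB:BC = 1/3:2/3]
   → B = (13/3, -1)
5. E_x = 20/3  [EA · CD = -364/3 ∩ ED · CA = 336]
6. E_y = -20/3  [EA · CD = -364/3 ∩ ED · CA = 336]
   → E = (20/3, -20/3)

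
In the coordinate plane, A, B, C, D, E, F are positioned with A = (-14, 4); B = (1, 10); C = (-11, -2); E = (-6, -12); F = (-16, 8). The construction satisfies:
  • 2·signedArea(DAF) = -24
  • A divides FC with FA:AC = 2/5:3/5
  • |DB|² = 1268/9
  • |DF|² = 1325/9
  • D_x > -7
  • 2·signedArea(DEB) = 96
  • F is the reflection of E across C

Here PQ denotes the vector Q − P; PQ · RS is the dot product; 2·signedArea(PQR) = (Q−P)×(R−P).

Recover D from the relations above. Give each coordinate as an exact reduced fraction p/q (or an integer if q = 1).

D = (-19/3, 2/3)

1. D_x = -19/3  [2·signedArea(DEB) = 96 ∩ 2·signedArea(DAF) = -24]
2. D_y = 2/3  [2·signedArea(DEB) = 96 ∩ 2·signedArea(DAF) = -24]
   → D = (-19/3, 2/3)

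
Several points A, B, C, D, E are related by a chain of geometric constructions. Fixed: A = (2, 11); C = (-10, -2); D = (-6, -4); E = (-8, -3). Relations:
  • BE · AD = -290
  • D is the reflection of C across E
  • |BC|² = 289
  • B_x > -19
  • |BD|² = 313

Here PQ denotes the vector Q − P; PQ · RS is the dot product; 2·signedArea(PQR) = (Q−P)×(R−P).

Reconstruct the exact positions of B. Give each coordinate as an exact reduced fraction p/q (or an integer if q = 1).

B = (-18, -17)

1. B_x = -18  [line 8·x + 15·y + 399 = 0 ∩ |BC|² = 289]
2. B_y = -17  [line 8·x + 15·y + 399 = 0 ∩ |BC|² = 289]
   → B = (-18, -17)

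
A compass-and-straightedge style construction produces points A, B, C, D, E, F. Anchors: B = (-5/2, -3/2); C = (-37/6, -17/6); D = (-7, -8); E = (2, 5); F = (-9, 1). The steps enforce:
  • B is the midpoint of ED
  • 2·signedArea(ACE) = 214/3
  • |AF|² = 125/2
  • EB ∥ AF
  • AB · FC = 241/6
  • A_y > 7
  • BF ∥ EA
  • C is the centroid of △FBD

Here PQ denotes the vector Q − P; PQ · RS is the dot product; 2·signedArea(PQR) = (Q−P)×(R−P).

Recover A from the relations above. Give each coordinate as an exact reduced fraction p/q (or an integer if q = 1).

A = (-9/2, 15/2)

1. A_x = -9/2  [EB ∥ AF ∩ BF ∥ EA]
2. A_y = 15/2  [EB ∥ AF ∩ BF ∥ EA]
   → A = (-9/2, 15/2)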